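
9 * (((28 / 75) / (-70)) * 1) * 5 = -6 / 25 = -0.24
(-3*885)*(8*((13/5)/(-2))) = 27612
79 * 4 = 316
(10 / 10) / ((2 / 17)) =17 / 2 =8.50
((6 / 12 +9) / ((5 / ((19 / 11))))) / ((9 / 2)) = 361 / 495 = 0.73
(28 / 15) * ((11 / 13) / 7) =44 / 195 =0.23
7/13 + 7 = 98/13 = 7.54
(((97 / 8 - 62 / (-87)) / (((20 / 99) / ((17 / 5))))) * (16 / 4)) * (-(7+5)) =-3007521 / 290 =-10370.76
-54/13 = -4.15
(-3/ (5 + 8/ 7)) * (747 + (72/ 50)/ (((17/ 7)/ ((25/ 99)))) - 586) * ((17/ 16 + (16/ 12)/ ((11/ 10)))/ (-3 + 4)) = -253344945/ 1415216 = -179.02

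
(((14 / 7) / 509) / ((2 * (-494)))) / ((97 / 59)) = -59 / 24390262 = -0.00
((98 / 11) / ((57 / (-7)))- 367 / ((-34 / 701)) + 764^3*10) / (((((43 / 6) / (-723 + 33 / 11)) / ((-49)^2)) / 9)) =-34397428829427946800 / 3553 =-9681235246109751.42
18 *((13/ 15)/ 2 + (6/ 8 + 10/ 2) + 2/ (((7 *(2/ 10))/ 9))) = 342.73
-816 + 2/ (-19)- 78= -16988/ 19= -894.11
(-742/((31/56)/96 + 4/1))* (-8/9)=10637312/64605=164.65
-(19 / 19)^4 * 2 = -2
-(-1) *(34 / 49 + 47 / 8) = 2575 / 392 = 6.57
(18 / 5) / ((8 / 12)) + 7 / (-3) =46 / 15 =3.07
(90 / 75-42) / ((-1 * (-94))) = -102 / 235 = -0.43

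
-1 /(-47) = 0.02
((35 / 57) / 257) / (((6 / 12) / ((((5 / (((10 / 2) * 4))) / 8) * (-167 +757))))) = 10325 / 117192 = 0.09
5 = 5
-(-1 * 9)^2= -81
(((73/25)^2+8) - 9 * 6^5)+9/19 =-830858124/11875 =-69967.00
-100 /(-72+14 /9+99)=-3.50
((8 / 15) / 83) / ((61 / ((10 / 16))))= 1 / 15189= 0.00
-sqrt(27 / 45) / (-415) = 0.00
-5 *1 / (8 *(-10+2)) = 5 / 64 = 0.08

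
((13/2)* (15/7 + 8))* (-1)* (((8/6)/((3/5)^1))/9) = -9230/567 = -16.28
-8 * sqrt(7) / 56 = -sqrt(7) / 7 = -0.38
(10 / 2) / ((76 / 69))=345 / 76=4.54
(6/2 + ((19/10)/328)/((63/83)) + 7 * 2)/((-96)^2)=3514457/1904394240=0.00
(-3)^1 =-3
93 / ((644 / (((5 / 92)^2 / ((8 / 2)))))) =2325 / 21803264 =0.00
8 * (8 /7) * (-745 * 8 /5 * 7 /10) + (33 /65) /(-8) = -3967009 /520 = -7628.86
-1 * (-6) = 6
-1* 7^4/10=-2401/10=-240.10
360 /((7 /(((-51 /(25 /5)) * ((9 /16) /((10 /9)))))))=-37179 /140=-265.56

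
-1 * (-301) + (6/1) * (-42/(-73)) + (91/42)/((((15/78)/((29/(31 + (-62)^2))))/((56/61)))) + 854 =299862904663/258830625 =1158.53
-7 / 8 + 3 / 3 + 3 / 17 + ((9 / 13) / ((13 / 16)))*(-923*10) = -13904107 / 1768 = -7864.31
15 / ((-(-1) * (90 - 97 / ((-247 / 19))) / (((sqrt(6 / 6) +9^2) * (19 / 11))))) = 303810 / 13937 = 21.80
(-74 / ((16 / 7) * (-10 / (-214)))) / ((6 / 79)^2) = -172956833 / 1440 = -120108.91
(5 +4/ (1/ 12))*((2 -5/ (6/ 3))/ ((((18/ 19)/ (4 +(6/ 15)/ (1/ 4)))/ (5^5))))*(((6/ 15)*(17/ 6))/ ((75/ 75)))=-14979125/ 27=-554782.41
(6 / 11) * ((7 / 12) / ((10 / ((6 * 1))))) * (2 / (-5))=-21 / 275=-0.08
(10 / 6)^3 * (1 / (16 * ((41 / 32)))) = 250 / 1107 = 0.23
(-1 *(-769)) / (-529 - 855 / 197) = -151493 / 105068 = -1.44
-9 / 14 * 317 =-203.79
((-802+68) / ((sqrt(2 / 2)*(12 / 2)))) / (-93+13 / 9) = 1101 / 824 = 1.34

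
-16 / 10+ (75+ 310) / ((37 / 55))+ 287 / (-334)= 35210291 / 61790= 569.84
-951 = -951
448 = 448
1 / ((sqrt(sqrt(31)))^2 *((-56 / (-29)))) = 29 *sqrt(31) / 1736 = 0.09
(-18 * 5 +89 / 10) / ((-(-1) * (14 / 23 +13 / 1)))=-18653 / 3130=-5.96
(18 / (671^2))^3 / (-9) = -0.00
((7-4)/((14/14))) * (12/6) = 6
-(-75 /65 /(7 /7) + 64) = -817 /13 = -62.85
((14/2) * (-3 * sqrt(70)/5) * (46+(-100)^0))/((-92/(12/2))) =2961 * sqrt(70)/230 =107.71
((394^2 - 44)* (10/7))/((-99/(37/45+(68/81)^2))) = -15548065712/4546773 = -3419.58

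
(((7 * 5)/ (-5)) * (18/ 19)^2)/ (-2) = 1134/ 361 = 3.14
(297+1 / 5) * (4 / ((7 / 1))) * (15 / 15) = 5944 / 35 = 169.83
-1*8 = -8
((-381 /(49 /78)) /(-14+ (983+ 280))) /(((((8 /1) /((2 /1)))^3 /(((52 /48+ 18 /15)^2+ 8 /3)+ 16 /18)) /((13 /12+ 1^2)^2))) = -0.29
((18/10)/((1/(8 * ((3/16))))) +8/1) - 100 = -893/10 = -89.30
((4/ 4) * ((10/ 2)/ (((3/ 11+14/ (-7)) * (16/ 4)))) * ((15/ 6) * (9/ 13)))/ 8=-2475/ 15808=-0.16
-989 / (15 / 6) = -1978 / 5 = -395.60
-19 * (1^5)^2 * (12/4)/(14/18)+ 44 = -205/7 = -29.29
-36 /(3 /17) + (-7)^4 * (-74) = -177878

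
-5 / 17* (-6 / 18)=5 / 51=0.10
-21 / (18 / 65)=-75.83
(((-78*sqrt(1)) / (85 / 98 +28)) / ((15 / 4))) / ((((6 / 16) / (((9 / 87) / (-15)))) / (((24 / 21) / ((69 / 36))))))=372736 / 47173575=0.01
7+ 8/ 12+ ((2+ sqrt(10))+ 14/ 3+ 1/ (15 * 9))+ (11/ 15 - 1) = sqrt(10)+ 380/ 27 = 17.24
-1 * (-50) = 50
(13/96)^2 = 169/9216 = 0.02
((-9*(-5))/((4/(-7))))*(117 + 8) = -39375/4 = -9843.75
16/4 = 4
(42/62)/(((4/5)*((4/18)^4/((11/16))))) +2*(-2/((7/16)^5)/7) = 758394841619/3734649856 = 203.07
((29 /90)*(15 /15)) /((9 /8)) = 116 /405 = 0.29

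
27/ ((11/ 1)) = 27/ 11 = 2.45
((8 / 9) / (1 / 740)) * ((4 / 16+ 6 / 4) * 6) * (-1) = -20720 / 3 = -6906.67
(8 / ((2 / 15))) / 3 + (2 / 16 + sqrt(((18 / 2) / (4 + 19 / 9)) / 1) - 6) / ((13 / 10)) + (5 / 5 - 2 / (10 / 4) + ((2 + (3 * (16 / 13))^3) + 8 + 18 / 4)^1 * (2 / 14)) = 18 * sqrt(55) / 143 + 7672061 / 307580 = 25.88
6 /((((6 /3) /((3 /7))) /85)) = 765 /7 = 109.29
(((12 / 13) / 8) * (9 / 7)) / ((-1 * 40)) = -27 / 7280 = -0.00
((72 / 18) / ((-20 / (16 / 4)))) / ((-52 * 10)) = 1 / 650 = 0.00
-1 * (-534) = 534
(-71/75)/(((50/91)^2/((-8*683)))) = 803141066/46875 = 17133.68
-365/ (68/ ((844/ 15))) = -15403/ 51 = -302.02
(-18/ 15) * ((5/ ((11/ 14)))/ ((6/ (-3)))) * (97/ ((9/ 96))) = 43456/ 11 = 3950.55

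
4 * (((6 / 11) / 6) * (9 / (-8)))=-9 / 22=-0.41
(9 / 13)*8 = 72 / 13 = 5.54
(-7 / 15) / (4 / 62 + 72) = -217 / 33510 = -0.01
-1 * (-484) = 484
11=11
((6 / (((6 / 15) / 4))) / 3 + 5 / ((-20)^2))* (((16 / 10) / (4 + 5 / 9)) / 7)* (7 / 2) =14409 / 4100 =3.51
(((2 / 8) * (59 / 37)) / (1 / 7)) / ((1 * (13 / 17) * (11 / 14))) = 49147 / 10582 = 4.64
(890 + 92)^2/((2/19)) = 9161078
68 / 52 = 17 / 13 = 1.31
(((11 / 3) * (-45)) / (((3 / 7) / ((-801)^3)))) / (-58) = -197860124385 / 58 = -3411381454.91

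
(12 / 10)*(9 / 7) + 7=299 / 35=8.54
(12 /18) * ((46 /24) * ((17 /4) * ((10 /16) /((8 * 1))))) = 1955 /4608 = 0.42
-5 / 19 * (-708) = 3540 / 19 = 186.32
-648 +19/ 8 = -5165/ 8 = -645.62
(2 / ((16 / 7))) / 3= 7 / 24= 0.29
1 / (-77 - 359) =-1 / 436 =-0.00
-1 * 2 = -2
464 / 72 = 6.44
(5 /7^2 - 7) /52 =-0.13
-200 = -200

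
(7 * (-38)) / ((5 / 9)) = -2394 / 5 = -478.80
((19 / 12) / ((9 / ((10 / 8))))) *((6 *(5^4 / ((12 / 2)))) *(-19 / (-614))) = 1128125 / 265248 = 4.25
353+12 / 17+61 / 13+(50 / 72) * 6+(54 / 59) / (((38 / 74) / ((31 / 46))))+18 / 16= 364.89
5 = 5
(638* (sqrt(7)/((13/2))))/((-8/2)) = -319* sqrt(7)/13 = -64.92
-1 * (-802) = 802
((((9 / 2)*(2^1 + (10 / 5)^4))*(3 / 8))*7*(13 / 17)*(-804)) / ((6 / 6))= -4444713 / 34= -130726.85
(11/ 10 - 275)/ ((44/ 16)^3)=-7968/ 605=-13.17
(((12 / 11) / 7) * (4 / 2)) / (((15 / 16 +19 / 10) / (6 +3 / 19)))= 224640 / 332101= 0.68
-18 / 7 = -2.57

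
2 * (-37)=-74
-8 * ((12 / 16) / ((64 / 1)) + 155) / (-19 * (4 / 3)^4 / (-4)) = -3214323 / 38912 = -82.60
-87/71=-1.23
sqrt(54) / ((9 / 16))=16 * sqrt(6) / 3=13.06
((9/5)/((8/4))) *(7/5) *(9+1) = 12.60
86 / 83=1.04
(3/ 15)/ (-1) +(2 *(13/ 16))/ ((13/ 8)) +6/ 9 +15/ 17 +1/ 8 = 5047/ 2040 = 2.47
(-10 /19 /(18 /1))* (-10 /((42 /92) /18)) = 4600 /399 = 11.53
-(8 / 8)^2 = -1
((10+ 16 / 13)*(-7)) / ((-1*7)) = 146 / 13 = 11.23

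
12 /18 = 2 /3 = 0.67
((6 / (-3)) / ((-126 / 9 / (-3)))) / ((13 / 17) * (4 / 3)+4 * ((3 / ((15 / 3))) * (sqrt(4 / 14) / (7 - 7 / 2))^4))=-12857355 / 30627908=-0.42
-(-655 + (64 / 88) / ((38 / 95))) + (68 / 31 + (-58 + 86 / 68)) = 6940633 / 11594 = 598.64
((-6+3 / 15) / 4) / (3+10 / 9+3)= -261 / 1280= -0.20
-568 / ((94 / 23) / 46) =-300472 / 47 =-6393.02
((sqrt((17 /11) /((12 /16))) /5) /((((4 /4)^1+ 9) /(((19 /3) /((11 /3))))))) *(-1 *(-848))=16112 *sqrt(561) /9075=42.05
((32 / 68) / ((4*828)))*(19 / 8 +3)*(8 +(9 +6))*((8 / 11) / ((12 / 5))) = 215 / 40392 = 0.01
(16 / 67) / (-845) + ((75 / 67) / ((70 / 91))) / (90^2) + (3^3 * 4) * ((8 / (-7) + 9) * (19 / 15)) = 92009783347 / 85601880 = 1074.86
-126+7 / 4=-497 / 4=-124.25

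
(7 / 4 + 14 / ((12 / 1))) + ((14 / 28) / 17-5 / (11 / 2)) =4571 / 2244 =2.04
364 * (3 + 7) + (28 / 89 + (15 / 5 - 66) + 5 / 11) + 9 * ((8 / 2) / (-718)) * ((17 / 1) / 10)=6287081833 / 1757305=3577.68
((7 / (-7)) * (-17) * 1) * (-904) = -15368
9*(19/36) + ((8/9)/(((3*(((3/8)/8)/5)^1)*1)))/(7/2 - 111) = 62081/13932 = 4.46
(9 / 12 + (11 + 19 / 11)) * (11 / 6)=24.71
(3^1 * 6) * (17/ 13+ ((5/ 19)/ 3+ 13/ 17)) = 163266/ 4199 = 38.88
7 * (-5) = -35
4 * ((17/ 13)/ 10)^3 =4913/ 549250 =0.01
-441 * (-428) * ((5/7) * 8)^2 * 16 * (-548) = -54038937600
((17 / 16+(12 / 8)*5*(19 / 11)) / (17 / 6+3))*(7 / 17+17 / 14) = 2864187 / 733040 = 3.91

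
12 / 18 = 2 / 3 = 0.67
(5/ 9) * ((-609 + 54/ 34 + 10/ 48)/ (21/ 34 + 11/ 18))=-1238695/ 4512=-274.53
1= 1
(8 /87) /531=8 /46197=0.00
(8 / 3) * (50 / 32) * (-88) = -1100 / 3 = -366.67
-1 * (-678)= 678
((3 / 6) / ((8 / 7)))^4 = 2401 / 65536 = 0.04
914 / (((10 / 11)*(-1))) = -5027 / 5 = -1005.40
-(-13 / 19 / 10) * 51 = 663 / 190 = 3.49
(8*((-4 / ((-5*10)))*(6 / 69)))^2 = 1024 / 330625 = 0.00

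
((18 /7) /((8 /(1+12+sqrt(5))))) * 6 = 27 * sqrt(5) /14+351 /14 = 29.38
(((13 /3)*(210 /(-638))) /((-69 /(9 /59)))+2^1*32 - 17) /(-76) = -10173433 /16449554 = -0.62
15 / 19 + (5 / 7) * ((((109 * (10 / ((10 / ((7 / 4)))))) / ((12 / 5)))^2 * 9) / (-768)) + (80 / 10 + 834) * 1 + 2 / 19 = 790.02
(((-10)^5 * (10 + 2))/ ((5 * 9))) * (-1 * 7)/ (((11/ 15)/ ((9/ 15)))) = 1680000/ 11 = 152727.27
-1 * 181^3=-5929741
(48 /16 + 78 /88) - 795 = -34809 /44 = -791.11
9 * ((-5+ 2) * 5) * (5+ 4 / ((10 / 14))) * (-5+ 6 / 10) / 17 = 31482 / 85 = 370.38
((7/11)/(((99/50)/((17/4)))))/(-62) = -0.02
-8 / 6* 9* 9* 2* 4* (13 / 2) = -5616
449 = 449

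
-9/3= -3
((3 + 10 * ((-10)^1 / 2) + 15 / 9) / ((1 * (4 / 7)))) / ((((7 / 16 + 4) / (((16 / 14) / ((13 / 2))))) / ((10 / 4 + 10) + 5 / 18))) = -1000960 / 24921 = -40.17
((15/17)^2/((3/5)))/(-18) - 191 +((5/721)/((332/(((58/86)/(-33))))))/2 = -12504305533623/65442868568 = -191.07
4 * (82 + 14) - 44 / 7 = 2644 / 7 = 377.71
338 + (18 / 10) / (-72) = 337.98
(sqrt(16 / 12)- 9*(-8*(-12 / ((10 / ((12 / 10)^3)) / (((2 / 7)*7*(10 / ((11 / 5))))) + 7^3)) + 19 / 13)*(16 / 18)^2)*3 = -215021120 / 5789589 + 2*sqrt(3) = -33.68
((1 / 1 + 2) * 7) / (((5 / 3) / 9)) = 567 / 5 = 113.40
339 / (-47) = -339 / 47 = -7.21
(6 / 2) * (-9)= -27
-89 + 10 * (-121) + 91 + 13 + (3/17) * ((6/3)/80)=-812597/680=-1195.00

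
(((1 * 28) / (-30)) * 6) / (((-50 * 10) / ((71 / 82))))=497 / 51250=0.01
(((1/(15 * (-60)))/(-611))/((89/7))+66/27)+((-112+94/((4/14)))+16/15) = 10792056347/48941100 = 220.51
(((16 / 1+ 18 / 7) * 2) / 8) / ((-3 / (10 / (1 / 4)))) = -1300 / 21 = -61.90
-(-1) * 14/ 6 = 7/ 3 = 2.33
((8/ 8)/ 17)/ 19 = 1/ 323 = 0.00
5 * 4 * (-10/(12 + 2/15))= -1500/91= -16.48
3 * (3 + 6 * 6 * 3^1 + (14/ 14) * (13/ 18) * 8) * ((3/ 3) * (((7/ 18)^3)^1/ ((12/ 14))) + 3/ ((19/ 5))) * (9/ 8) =599594449/ 1772928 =338.19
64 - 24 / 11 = 680 / 11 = 61.82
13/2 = 6.50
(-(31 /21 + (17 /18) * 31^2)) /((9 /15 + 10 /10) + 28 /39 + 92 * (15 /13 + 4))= -7445425 /3902304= -1.91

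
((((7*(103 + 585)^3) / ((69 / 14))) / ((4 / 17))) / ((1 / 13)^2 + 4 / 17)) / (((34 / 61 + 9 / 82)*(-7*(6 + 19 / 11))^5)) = -2015284903867609088 / 76390042685315625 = -26.38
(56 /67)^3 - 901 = -270811847 /300763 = -900.42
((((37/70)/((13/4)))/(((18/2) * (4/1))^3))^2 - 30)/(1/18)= -3379862723326631/6259005043200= -540.00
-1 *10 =-10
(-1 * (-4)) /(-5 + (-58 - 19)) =-0.05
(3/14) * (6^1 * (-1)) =-9/7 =-1.29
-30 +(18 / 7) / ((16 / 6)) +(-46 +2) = -2045 / 28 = -73.04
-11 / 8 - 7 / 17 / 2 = -215 / 136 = -1.58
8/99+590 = 590.08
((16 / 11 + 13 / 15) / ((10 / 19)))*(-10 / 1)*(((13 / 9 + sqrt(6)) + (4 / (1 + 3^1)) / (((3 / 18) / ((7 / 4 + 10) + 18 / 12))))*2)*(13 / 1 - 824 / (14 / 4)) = 7553526*sqrt(6) / 385 + 1834247897 / 1155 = 1636151.30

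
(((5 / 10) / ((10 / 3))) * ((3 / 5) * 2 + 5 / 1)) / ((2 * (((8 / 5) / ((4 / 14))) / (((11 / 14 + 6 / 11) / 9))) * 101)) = 1271 / 10452288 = 0.00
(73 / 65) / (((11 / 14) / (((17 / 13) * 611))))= 816578 / 715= 1142.07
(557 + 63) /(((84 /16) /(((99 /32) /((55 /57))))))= 5301 /14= 378.64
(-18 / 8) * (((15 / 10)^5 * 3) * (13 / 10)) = -85293 / 1280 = -66.64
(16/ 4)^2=16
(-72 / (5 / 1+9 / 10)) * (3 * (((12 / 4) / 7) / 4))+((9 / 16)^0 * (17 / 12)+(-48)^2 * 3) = 34243453 / 4956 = 6909.49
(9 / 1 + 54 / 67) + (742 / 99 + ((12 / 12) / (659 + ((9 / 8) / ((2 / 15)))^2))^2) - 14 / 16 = 30456717366213929 / 1854186222039624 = 16.43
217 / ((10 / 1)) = 217 / 10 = 21.70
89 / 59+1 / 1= 148 / 59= 2.51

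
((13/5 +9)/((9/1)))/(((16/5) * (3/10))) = 145/108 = 1.34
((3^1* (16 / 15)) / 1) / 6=8 / 15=0.53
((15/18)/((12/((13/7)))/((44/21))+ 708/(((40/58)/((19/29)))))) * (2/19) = 3575/27537498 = 0.00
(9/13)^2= 81/169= 0.48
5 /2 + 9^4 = 13127 /2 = 6563.50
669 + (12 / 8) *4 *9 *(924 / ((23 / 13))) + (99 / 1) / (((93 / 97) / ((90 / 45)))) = 20732331 / 713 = 29077.60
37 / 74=1 / 2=0.50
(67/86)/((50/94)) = 3149/2150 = 1.46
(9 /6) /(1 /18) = 27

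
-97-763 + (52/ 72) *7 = -15389/ 18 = -854.94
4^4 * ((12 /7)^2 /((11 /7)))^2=5308416 /5929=895.33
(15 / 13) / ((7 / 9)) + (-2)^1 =-47 / 91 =-0.52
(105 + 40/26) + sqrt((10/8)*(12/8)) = sqrt(30)/4 + 1385/13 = 107.91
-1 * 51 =-51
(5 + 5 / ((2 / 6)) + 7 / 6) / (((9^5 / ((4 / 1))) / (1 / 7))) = 254 / 1240029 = 0.00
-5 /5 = -1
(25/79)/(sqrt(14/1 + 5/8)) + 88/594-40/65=-164/351 + 50*sqrt(26)/3081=-0.38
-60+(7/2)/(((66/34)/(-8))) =-2456/33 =-74.42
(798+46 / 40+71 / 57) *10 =8003.96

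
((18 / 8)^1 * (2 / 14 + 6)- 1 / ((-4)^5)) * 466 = 23085407 / 3584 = 6441.24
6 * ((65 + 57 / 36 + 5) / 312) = 859 / 624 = 1.38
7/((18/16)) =56/9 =6.22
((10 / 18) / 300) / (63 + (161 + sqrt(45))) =56 / 6767685 - sqrt(5) / 9023580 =0.00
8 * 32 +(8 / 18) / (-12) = 6911 / 27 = 255.96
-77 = -77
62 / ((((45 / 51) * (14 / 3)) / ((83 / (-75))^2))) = 3630503 / 196875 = 18.44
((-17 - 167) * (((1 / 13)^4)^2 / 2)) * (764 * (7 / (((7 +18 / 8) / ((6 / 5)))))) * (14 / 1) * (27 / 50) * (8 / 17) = -17854276608 / 64136827938625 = -0.00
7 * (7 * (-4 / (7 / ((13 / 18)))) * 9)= -182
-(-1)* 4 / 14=2 / 7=0.29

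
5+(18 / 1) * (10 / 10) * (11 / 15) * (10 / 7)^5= 1404035 / 16807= 83.54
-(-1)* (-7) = -7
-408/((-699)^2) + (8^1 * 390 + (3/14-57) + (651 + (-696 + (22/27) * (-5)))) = 61853883569/20521242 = 3014.14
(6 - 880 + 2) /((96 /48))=-436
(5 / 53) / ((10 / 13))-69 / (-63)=2711 / 2226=1.22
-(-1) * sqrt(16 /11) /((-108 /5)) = -5 * sqrt(11) /297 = -0.06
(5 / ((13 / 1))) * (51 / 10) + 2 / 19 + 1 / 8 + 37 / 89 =458571 / 175864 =2.61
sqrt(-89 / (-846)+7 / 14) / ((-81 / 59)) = -944 * sqrt(47) / 11421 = -0.57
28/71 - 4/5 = -0.41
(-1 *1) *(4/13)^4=-256/28561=-0.01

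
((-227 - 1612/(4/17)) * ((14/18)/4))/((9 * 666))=-24773/107892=-0.23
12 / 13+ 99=1299 / 13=99.92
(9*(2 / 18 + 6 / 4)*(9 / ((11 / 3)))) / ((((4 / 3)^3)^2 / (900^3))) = 6501848484375 / 1408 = 4617790116.74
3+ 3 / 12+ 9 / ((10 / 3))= 119 / 20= 5.95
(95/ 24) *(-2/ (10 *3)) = -19/ 72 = -0.26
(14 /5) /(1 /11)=154 /5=30.80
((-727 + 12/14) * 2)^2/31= 103347556/1519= 68036.57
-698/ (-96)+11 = 18.27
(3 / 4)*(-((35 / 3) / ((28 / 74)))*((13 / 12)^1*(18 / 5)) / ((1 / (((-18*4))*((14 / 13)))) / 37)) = 258741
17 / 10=1.70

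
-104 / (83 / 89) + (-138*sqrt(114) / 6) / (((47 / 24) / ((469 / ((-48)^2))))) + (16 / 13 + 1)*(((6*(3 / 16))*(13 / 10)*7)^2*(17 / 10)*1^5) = 1518913643 / 5312000 - 10787*sqrt(114) / 4512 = 260.41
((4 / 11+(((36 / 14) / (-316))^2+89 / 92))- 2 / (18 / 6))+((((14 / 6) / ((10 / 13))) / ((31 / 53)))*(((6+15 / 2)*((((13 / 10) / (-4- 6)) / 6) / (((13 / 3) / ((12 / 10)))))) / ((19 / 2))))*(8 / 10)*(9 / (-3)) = 658397158265053 / 854451370368750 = 0.77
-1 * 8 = -8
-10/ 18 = -5/ 9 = -0.56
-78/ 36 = -13/ 6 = -2.17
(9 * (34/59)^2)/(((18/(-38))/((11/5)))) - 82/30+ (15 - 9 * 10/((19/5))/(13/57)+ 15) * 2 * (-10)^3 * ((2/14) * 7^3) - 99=4912308721366/678795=7236807.46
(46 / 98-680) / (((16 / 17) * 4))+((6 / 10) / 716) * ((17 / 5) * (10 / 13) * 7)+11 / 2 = -6384739859 / 36487360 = -174.98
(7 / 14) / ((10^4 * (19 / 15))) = 3 / 76000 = 0.00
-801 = -801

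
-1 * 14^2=-196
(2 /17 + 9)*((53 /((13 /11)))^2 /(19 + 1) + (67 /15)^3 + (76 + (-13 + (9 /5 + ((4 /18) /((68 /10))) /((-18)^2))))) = 4130552724401 /1780254450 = 2320.20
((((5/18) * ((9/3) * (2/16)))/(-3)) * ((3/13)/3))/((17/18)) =-5/1768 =-0.00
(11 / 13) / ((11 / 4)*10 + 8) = 22 / 923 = 0.02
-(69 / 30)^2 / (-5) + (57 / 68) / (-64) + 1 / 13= 7933551 / 7072000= 1.12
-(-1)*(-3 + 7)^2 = 16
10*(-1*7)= -70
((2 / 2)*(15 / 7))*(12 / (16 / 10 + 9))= 900 / 371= 2.43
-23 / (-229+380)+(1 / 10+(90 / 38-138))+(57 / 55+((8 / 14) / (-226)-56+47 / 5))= -45245759199 / 249631690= -181.25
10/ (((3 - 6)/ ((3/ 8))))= -5/ 4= -1.25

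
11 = 11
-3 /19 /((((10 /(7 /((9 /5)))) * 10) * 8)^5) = -16807 /39214330675200000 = -0.00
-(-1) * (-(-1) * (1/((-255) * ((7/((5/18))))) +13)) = 13.00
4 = 4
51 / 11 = 4.64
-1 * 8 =-8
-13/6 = -2.17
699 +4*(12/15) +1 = 3516/5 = 703.20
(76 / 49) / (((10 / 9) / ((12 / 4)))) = 1026 / 245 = 4.19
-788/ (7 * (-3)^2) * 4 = -3152/ 63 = -50.03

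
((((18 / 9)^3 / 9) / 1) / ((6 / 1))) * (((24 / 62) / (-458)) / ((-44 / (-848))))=-1696 / 702801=-0.00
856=856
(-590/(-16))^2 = 87025/64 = 1359.77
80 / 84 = 20 / 21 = 0.95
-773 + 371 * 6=1453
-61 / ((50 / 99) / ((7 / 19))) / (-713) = 42273 / 677350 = 0.06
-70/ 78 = -35/ 39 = -0.90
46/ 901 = 0.05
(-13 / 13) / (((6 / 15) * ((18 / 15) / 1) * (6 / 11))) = -3.82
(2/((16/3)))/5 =3/40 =0.08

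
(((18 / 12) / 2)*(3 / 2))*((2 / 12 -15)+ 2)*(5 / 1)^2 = -5775 / 16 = -360.94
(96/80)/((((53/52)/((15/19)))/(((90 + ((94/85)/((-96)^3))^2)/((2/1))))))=1654211821436956717/39548701428940800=41.83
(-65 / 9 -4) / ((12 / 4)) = -3.74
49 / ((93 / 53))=2597 / 93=27.92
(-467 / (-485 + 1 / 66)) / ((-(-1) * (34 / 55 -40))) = -0.02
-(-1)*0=0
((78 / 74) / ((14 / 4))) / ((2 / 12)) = 468 / 259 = 1.81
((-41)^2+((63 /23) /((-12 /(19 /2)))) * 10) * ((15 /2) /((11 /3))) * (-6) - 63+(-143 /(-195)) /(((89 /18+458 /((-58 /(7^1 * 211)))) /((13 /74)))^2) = -5240516414429275457650299 /256544451908603870660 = -20427.32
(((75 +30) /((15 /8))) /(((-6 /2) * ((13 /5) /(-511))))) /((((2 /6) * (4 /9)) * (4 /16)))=99055.38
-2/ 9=-0.22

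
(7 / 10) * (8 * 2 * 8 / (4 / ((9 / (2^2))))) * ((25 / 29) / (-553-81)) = -0.07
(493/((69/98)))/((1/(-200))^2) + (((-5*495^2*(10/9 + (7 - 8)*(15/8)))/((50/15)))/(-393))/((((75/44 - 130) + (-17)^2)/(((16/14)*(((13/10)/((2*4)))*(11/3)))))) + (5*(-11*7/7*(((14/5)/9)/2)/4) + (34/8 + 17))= 100247464159660087/3579227064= 28008132.03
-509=-509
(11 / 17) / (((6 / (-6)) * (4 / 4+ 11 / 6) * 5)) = -66 / 1445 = -0.05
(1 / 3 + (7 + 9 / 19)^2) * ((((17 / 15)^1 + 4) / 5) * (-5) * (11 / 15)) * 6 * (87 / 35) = -3154.69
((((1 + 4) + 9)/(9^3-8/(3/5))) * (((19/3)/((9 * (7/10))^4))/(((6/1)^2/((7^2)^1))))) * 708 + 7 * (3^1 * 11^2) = 39562651873/15569253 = 2541.08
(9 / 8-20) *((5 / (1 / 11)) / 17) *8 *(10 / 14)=-41525 / 119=-348.95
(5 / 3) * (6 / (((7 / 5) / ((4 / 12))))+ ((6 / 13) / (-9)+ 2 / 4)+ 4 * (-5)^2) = 169.80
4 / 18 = 2 / 9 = 0.22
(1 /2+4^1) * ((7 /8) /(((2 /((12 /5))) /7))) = 1323 /40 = 33.08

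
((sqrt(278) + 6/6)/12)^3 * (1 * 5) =4175/1728 + 1405 * sqrt(278)/1728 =15.97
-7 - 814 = -821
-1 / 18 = -0.06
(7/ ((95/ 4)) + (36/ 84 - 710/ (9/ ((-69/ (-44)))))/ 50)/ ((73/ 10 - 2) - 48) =952823/ 18741030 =0.05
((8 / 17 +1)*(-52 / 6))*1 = -12.75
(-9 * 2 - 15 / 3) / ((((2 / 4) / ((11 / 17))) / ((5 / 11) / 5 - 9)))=4508 / 17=265.18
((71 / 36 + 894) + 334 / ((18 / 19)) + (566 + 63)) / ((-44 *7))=-6.10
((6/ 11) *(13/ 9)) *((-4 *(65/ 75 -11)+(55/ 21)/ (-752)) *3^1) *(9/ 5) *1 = 124809243/ 723800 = 172.44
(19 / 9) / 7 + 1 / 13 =310 / 819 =0.38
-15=-15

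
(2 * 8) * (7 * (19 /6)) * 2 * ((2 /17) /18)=4.64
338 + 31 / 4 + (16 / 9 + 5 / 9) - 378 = -359 / 12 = -29.92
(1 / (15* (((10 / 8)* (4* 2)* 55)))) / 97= 0.00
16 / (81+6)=16 / 87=0.18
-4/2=-2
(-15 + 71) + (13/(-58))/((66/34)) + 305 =690733/1914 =360.88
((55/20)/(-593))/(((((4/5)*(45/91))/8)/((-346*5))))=865865/5337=162.24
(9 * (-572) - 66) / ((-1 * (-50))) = -2607 / 25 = -104.28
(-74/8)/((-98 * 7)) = 37/2744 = 0.01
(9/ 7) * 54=486/ 7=69.43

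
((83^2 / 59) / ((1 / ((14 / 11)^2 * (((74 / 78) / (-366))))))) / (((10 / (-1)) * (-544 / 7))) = -87428299 / 138586836960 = -0.00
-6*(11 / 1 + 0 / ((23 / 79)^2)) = -66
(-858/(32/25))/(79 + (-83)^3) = 0.00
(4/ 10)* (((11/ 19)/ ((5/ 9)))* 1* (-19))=-198/ 25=-7.92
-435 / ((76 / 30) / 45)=-293625 / 38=-7726.97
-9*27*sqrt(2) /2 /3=-81*sqrt(2) /2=-57.28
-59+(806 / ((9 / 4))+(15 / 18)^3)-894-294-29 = -198115 / 216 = -917.20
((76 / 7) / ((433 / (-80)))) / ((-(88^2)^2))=95 / 2840119744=0.00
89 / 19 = 4.68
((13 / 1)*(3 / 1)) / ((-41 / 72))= -2808 / 41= -68.49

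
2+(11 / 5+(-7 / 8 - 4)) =-27 / 40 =-0.68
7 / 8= 0.88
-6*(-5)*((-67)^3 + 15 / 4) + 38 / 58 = -523321057 / 58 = -9022776.84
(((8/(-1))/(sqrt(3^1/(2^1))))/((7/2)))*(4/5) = -64*sqrt(6)/105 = -1.49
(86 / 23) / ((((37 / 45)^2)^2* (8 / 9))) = 1586941875 / 172422812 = 9.20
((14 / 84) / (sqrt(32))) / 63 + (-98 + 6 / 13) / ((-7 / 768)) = sqrt(2) / 3024 + 973824 / 91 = 10701.36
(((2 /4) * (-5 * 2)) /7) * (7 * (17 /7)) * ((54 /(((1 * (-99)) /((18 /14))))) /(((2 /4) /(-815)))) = -7481700 /539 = -13880.71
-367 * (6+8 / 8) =-2569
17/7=2.43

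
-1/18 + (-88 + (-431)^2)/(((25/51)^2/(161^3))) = 3224680693915.01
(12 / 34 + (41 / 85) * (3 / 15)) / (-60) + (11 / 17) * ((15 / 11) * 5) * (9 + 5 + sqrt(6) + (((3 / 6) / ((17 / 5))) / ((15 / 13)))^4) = 75 * sqrt(6) / 17 + 4735155662729 / 76672278000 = 72.56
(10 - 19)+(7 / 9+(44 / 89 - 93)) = -80683 / 801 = -100.73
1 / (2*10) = 1 / 20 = 0.05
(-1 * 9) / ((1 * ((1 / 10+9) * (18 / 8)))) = -40 / 91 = -0.44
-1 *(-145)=145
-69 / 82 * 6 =-207 / 41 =-5.05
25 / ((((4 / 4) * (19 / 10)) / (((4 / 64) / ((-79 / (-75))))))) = 9375 / 12008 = 0.78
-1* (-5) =5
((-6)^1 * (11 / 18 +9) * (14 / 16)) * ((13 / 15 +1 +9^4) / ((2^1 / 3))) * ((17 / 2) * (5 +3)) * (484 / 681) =-245224170961 / 10215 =-24006282.03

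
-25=-25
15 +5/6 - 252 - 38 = -1645/6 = -274.17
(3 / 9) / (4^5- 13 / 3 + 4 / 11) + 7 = 235638 / 33661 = 7.00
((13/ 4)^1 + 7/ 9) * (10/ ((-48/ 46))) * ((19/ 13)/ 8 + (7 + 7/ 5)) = -14884105/ 44928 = -331.29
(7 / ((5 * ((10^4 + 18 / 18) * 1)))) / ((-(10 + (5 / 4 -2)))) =-28 / 1850185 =-0.00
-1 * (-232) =232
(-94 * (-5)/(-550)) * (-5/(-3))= -47/33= -1.42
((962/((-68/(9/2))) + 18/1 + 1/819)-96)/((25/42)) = -7889359/33150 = -237.99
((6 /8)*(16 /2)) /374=3 /187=0.02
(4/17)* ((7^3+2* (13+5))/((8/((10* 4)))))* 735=5571300/17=327723.53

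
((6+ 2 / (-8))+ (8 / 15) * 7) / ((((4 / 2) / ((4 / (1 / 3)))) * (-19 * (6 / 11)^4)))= -8330729 / 246240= -33.83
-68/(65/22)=-1496/65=-23.02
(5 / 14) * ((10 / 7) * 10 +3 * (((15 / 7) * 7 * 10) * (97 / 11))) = 766625 / 539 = 1422.31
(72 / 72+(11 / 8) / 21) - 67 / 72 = 17 / 126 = 0.13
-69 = -69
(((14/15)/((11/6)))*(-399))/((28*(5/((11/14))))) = -57/50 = -1.14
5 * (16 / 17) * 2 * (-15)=-2400 / 17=-141.18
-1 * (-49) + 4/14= 345/7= 49.29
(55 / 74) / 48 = 55 / 3552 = 0.02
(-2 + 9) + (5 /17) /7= 838 /119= 7.04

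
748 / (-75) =-748 / 75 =-9.97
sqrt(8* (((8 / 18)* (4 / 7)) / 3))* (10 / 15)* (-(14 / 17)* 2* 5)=-320* sqrt(42) / 459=-4.52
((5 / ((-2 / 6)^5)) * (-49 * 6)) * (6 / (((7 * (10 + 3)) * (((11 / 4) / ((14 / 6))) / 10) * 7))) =4082400 / 143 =28548.25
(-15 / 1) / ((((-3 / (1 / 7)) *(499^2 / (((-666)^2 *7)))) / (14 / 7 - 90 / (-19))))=60.00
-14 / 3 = -4.67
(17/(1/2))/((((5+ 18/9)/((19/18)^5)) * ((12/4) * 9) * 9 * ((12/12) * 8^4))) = 42093683/6582589784064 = 0.00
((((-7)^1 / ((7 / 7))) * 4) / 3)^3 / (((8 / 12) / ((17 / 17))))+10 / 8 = -43859 / 36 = -1218.31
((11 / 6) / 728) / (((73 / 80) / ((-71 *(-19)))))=74195 / 19929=3.72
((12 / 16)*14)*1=10.50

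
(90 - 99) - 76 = -85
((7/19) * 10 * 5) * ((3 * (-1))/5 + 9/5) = 420/19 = 22.11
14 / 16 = 7 / 8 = 0.88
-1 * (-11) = 11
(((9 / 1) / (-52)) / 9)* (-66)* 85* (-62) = -86955 / 13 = -6688.85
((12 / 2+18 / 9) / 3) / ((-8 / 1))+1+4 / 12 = 1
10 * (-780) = -7800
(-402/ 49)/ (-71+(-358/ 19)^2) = -145122/ 5024117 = -0.03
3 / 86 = 0.03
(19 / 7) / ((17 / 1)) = 19 / 119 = 0.16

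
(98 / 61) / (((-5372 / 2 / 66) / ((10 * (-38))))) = 1228920 / 81923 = 15.00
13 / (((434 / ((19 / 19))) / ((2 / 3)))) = 13 / 651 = 0.02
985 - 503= 482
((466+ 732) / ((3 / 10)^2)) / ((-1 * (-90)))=11980 / 81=147.90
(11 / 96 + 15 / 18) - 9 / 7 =-227 / 672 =-0.34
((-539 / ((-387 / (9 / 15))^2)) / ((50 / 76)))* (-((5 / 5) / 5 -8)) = -266266 / 17334375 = -0.02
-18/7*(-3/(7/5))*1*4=1080/49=22.04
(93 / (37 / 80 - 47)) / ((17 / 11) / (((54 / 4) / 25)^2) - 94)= 0.02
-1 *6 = -6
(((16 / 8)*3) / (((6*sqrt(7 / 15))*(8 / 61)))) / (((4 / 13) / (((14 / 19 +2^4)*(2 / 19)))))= 126087*sqrt(105) / 20216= 63.91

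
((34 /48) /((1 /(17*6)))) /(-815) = -289 /3260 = -0.09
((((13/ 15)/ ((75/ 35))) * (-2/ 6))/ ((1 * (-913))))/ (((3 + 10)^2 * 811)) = 0.00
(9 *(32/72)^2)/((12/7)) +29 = 811/27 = 30.04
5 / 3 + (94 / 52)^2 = 10007 / 2028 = 4.93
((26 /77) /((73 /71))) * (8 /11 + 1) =35074 /61831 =0.57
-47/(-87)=0.54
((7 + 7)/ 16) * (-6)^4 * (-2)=-2268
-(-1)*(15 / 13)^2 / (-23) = -225 / 3887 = -0.06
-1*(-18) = 18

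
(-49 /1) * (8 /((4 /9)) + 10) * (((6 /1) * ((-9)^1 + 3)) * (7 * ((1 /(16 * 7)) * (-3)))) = -9261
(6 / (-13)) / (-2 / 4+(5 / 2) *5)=-1 / 26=-0.04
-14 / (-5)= 14 / 5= 2.80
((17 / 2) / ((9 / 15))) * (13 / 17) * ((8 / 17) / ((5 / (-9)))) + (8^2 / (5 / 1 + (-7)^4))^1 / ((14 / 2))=-1313132 / 143157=-9.17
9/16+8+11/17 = 2505/272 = 9.21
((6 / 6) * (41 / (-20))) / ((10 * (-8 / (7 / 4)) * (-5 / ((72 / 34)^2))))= -23247 / 578000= -0.04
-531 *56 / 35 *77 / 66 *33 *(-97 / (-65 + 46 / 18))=-71388702 / 1405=-50810.46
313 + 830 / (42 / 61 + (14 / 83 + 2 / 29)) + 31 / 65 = 5346083693 / 4419545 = 1209.65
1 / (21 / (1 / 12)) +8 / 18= 113 / 252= 0.45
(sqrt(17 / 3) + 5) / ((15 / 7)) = 7* sqrt(51) / 45 + 7 / 3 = 3.44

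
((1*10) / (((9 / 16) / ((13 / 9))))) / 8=260 / 81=3.21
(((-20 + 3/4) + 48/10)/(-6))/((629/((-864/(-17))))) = 36/185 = 0.19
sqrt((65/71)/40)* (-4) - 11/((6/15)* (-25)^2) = -0.65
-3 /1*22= -66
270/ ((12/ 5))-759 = -1293/ 2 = -646.50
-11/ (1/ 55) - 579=-1184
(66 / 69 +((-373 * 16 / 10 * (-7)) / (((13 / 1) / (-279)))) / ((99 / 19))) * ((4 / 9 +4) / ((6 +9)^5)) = -83838224 / 832528125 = -0.10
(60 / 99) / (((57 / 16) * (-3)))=-320 / 5643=-0.06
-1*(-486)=486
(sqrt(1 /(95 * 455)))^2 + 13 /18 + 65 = 51135193 /778050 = 65.72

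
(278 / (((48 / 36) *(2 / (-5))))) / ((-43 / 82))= 85485 / 86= 994.01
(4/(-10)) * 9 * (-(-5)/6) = -3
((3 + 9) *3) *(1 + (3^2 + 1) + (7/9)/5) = 2008/5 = 401.60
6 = 6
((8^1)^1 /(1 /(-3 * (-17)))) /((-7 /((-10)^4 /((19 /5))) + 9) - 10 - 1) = -20400000 /100133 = -203.73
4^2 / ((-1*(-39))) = 16 / 39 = 0.41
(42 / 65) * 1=42 / 65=0.65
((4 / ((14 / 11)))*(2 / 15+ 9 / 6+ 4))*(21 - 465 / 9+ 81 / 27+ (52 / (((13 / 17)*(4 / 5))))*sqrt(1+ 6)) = -154297 / 315+ 31603*sqrt(7) / 21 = 3491.77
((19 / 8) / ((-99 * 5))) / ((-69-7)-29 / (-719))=0.00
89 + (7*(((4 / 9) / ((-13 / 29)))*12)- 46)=-40.28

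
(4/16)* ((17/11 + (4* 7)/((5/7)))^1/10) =2241/2200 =1.02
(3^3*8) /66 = 36 /11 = 3.27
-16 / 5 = -3.20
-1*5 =-5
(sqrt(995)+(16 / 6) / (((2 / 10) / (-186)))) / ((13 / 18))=-3390.17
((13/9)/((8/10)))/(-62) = -65/2232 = -0.03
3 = 3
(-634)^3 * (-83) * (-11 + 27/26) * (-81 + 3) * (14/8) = 28761063007362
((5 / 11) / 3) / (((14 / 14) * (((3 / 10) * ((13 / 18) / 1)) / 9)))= 6.29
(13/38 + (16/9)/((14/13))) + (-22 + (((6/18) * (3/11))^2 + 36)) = 4635121/289674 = 16.00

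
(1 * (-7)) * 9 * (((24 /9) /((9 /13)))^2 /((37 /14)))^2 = -160504594432 /80838081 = -1985.51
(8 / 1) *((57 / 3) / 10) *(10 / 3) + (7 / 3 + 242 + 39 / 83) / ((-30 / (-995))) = 6102970 / 747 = 8169.97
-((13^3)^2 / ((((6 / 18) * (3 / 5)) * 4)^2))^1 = -120670225 / 16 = -7541889.06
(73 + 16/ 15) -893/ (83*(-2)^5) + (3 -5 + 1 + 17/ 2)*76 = 25673011/ 39840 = 644.40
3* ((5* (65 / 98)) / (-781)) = -975 / 76538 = -0.01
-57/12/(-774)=19/3096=0.01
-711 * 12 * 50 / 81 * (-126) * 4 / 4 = 663600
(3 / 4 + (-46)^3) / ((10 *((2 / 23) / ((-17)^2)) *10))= -2587949627 / 800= -3234937.03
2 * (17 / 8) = 17 / 4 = 4.25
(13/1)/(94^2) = 13/8836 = 0.00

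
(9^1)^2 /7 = 81 /7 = 11.57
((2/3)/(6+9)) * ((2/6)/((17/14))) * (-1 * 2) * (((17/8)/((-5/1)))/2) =7/1350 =0.01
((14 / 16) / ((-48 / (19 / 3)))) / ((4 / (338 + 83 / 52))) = -2348647 / 239616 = -9.80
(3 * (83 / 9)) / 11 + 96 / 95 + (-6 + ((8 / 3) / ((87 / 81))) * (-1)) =-450673 / 90915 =-4.96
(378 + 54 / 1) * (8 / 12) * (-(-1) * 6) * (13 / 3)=7488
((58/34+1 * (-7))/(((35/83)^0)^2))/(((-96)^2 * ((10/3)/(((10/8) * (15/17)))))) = -225/1183744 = -0.00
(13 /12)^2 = 169 /144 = 1.17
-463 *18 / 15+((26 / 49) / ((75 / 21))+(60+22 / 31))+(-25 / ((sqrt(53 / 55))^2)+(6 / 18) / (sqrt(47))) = -149709997 / 287525+sqrt(47) / 141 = -520.64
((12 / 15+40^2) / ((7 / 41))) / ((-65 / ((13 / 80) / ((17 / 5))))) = -82041 / 11900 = -6.89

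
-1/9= -0.11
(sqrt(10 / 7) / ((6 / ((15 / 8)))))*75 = 375*sqrt(70) / 112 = 28.01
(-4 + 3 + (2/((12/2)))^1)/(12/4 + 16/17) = -34/201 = -0.17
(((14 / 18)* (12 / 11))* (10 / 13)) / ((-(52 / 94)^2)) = -154630 / 72501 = -2.13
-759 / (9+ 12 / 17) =-391 / 5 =-78.20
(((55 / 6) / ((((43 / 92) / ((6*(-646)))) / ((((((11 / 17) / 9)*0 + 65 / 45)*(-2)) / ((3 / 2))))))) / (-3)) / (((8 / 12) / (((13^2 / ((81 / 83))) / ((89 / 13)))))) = -15497603023760 / 8369649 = -1851643.12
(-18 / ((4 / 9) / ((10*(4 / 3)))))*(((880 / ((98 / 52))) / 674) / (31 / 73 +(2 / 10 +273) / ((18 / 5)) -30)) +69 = 7652722179 / 125614391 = 60.92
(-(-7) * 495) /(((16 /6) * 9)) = 1155 /8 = 144.38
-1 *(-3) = 3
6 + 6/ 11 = 72/ 11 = 6.55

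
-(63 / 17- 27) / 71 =396 / 1207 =0.33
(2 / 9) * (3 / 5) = 2 / 15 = 0.13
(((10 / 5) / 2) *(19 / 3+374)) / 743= 1141 / 2229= 0.51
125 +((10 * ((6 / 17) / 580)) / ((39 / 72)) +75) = 1281872 / 6409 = 200.01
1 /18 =0.06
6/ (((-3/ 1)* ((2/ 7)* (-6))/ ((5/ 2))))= 35/ 12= 2.92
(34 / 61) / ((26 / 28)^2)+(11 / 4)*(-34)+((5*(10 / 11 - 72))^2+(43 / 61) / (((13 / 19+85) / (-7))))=23308390727509 / 184613572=126255.02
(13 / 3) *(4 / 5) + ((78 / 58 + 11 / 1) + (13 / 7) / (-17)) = 812827 / 51765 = 15.70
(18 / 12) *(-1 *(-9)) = 27 / 2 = 13.50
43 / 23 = 1.87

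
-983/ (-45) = 983/ 45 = 21.84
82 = 82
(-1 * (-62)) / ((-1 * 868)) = -1 / 14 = -0.07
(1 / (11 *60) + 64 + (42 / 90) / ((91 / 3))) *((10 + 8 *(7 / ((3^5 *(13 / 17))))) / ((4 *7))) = 1787418163 / 75891816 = 23.55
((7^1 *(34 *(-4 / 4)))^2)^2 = 3208542736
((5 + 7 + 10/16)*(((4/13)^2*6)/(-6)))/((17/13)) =-0.91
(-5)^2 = 25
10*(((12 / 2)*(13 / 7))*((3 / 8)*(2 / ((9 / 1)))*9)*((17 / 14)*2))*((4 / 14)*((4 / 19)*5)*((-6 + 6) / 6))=0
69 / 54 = 23 / 18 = 1.28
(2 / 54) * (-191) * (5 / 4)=-955 / 108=-8.84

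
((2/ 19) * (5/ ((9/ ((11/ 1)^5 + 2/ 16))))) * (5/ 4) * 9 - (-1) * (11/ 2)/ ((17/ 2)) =28819851/ 272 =105955.33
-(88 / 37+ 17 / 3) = -893 / 111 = -8.05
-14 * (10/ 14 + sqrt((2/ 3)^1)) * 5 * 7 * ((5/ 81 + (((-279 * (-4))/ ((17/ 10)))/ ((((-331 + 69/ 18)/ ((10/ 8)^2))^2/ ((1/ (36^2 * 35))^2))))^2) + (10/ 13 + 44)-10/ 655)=-8322859249837735687034414500004935 * sqrt(6)/ 1137018728490929477786026377216-41614296249188678435172072500024675/ 2653043699812168781500728213504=-33615.50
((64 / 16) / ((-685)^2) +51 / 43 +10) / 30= 225697397 / 605300250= 0.37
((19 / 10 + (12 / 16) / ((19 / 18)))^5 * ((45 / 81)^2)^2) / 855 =938120019968 / 69450305679225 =0.01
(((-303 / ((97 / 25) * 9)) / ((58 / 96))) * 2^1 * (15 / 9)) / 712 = -50500 / 751071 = -0.07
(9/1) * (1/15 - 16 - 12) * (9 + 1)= -2514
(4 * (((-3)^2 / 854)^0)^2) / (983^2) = 4 / 966289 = 0.00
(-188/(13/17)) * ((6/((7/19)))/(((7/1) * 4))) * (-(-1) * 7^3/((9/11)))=-59945.49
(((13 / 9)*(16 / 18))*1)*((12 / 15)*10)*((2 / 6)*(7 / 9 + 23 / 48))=9412 / 2187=4.30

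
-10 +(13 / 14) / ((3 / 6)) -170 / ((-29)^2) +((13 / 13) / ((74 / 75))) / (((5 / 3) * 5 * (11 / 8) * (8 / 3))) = -39830429 / 4792018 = -8.31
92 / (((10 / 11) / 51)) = 5161.20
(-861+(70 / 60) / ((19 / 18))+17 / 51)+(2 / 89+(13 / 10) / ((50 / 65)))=-435186763 / 507300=-857.85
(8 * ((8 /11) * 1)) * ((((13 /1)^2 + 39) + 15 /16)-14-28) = 10684 /11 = 971.27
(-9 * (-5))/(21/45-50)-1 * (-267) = 197706/743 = 266.09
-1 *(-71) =71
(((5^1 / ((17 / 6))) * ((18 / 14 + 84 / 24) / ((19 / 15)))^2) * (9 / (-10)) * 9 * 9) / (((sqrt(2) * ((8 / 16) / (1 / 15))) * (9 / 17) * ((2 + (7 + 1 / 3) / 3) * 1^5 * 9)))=-3272481 * sqrt(2) / 566048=-8.18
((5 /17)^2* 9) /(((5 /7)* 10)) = 63 /578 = 0.11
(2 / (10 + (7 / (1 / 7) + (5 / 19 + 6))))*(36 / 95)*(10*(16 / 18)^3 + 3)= 7307 / 62775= 0.12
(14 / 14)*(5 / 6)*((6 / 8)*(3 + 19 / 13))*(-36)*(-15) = 19575 / 13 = 1505.77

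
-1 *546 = -546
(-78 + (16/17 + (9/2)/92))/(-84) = 240887/262752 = 0.92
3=3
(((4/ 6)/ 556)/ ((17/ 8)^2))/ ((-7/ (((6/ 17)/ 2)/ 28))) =-0.00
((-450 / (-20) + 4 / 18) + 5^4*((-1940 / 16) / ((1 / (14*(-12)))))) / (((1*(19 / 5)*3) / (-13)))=-14895589085 / 1026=-14518118.02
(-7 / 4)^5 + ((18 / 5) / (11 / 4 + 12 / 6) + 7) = -841977 / 97280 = -8.66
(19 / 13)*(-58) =-1102 / 13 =-84.77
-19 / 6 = -3.17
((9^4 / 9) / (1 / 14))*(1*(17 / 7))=24786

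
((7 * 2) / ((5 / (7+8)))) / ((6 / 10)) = 70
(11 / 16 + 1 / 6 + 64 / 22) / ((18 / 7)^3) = 681541 / 3079296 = 0.22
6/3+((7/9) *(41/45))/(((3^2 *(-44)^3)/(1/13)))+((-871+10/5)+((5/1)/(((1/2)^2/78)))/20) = -3184754190047/4036443840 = -789.00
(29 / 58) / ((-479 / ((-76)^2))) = -2888 / 479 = -6.03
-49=-49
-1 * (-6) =6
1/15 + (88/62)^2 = 30001/14415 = 2.08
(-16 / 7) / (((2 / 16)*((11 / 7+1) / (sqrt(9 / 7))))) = -64*sqrt(7) / 21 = -8.06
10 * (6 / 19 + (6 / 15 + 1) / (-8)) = 107 / 76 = 1.41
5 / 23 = 0.22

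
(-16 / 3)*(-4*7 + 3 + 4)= 112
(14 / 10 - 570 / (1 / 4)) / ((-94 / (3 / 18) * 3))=11393 / 8460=1.35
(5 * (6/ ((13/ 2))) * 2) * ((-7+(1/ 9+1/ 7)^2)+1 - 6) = -145760/ 1323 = -110.17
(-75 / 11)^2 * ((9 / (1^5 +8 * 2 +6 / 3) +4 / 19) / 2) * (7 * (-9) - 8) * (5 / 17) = -25959375 / 78166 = -332.11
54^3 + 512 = 157976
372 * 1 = 372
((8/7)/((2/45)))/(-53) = -180/371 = -0.49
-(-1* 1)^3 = 1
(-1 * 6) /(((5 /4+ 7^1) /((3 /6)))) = -4 /11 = -0.36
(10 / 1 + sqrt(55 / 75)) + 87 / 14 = sqrt(165) / 15 + 227 / 14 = 17.07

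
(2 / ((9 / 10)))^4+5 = 192805 / 6561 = 29.39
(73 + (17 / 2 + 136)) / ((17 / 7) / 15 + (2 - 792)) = -45675 / 165866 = -0.28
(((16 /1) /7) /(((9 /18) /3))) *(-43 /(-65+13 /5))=860 /91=9.45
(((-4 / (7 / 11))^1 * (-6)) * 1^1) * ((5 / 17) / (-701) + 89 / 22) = 12726036 / 83419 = 152.56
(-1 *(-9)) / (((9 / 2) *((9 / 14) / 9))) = 28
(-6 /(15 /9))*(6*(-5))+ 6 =114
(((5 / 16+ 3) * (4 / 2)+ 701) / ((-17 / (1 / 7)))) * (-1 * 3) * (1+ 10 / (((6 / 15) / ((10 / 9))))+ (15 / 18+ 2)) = 63159 / 112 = 563.92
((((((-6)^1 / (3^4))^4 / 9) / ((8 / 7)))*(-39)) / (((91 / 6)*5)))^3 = -64 / 18761829412124890125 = -0.00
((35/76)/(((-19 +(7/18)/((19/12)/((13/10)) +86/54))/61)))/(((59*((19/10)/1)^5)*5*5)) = -0.00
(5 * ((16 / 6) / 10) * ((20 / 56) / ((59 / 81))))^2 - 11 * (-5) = 9454195 / 170569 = 55.43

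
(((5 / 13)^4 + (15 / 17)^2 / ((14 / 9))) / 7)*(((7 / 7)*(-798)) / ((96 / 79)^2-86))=4294796792835 / 6095789824306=0.70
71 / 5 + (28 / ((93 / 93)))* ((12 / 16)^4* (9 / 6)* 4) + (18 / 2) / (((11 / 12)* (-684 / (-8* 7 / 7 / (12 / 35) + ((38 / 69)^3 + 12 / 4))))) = 247703760439 / 3661780320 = 67.65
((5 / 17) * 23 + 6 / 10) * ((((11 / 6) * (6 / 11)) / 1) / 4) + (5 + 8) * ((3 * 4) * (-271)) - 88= -7201567 / 170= -42362.16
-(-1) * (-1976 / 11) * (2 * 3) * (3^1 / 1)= -35568 / 11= -3233.45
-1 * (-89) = 89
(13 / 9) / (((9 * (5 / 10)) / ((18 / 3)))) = 52 / 27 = 1.93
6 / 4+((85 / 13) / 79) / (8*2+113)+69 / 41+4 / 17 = 631399985 / 184681302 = 3.42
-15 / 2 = -7.50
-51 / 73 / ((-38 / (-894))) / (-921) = 7599 / 425809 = 0.02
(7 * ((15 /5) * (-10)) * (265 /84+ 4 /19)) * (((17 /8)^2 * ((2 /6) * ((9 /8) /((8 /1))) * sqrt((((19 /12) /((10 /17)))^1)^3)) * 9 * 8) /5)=-79163169 * sqrt(9690) /819200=-9512.51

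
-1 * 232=-232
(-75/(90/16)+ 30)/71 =50/213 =0.23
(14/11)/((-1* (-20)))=7/110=0.06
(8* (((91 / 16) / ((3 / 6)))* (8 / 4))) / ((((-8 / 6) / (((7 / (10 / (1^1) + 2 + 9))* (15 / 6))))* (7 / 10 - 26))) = 2275 / 506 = 4.50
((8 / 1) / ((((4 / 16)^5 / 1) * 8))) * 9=9216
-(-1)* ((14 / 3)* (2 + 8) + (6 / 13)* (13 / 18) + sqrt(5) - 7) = sqrt(5) + 40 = 42.24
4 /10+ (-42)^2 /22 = 4432 /55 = 80.58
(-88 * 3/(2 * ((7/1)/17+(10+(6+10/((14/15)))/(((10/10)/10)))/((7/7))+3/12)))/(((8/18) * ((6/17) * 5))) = -400554/423175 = -0.95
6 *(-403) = -2418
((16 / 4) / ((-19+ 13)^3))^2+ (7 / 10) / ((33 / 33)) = 10211 / 14580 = 0.70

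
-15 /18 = -0.83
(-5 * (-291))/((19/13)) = 18915/19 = 995.53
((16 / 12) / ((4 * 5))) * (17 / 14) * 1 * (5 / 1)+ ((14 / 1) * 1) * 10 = 5897 / 42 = 140.40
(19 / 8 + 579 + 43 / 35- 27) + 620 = 329169 / 280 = 1175.60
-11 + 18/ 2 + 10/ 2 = 3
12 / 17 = 0.71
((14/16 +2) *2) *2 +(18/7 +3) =239/14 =17.07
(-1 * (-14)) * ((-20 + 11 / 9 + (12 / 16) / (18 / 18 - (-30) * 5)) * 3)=-714343 / 906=-788.46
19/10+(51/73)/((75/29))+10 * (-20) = -722079/3650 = -197.83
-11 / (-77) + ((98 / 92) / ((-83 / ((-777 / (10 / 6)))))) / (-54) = 25703 / 801780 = 0.03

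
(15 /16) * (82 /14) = 615 /112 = 5.49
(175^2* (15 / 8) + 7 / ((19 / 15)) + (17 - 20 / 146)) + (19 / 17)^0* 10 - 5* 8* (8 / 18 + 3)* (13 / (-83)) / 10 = 476239736951 / 8288712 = 57456.42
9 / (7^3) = 9 / 343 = 0.03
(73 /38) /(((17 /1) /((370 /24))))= 13505 /7752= 1.74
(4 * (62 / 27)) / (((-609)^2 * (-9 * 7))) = -248 / 630868581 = -0.00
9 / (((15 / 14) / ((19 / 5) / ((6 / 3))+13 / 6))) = 854 / 25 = 34.16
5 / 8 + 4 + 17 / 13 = 617 / 104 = 5.93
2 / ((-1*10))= -1 / 5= -0.20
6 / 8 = 3 / 4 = 0.75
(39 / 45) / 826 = 13 / 12390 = 0.00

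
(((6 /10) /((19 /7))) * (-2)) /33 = -14 /1045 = -0.01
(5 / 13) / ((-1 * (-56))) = 5 / 728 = 0.01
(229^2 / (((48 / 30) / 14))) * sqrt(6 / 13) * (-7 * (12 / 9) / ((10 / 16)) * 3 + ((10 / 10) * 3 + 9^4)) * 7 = 20939743741 * sqrt(78) / 13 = 14225754563.28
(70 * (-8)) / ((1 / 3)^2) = -5040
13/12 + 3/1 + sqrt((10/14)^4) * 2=3001/588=5.10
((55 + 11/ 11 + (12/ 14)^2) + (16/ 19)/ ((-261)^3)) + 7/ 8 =57.61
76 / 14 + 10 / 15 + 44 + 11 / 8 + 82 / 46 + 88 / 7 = 36335 / 552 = 65.82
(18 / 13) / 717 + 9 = 27969 / 3107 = 9.00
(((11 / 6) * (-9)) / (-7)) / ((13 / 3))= 99 / 182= 0.54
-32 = -32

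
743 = 743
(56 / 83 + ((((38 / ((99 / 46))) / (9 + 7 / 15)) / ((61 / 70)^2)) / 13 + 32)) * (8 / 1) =2473198156544 / 9407048937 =262.91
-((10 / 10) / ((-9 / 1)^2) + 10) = -811 / 81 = -10.01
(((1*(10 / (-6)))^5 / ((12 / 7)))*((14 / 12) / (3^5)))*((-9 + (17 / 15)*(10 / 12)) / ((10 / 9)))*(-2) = -4440625 / 8503056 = -0.52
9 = 9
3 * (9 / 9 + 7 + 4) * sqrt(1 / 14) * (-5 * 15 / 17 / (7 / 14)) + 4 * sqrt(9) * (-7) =-168.89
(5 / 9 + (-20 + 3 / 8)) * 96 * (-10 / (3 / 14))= 768880 / 9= 85431.11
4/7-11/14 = -3/14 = -0.21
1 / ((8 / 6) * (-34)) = -0.02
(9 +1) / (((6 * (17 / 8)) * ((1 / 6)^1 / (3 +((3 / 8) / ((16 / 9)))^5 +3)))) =28.24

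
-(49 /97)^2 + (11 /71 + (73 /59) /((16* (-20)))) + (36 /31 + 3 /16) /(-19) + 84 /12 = 50700815076057 /7428807452480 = 6.82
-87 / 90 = -29 / 30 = -0.97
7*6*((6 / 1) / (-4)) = -63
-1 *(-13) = 13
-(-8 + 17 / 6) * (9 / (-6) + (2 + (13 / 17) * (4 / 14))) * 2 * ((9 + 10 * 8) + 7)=84816 / 119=712.74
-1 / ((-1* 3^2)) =1 / 9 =0.11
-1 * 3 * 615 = -1845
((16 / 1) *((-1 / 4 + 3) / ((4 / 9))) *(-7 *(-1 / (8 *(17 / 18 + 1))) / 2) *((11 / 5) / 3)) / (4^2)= 3267 / 3200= 1.02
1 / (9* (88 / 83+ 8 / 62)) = 2573 / 27540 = 0.09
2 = 2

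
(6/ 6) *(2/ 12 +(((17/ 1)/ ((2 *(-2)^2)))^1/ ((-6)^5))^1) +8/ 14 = 321289/ 435456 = 0.74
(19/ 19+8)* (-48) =-432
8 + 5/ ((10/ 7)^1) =23/ 2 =11.50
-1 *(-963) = 963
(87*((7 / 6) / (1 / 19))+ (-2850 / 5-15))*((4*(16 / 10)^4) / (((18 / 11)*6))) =60532736 / 16875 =3587.13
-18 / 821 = -0.02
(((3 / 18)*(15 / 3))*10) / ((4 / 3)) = 25 / 4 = 6.25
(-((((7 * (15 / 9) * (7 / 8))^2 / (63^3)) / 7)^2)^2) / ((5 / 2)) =-78125 / 15544259980364064227328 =-0.00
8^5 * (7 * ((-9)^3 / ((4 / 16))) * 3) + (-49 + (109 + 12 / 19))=-2006581187.37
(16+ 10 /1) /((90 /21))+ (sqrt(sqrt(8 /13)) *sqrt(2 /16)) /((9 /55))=55 *13^(3 /4) *2^(1 /4) /234+ 91 /15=7.98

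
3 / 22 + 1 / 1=25 / 22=1.14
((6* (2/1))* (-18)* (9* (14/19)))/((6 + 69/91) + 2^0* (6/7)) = -39312/209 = -188.10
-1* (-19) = 19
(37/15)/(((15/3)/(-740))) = -5476/15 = -365.07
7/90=0.08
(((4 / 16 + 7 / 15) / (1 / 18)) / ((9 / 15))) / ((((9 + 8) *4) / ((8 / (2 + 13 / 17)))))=43 / 47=0.91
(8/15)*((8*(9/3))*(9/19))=576/95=6.06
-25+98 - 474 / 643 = 46465 / 643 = 72.26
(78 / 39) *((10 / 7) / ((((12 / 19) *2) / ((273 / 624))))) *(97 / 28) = 9215 / 2688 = 3.43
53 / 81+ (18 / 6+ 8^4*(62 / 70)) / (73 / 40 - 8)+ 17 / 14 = -23453369 / 40014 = -586.13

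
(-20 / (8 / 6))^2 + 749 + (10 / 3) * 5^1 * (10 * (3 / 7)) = 7318 / 7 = 1045.43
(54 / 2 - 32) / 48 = -5 / 48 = -0.10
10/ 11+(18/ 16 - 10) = -701/ 88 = -7.97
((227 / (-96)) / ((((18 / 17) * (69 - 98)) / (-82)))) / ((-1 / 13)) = 2056847 / 25056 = 82.09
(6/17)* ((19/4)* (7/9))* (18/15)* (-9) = -14.08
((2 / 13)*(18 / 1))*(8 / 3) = 96 / 13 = 7.38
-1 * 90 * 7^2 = -4410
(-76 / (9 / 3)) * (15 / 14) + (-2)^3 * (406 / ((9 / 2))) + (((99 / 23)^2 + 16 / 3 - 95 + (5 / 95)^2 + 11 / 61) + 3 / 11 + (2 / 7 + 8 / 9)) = -6607043997985 / 8072832537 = -818.43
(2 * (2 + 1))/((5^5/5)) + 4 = 2506/625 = 4.01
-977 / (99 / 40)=-39080 / 99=-394.75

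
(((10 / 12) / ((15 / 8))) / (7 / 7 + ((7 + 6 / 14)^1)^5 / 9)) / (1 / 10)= 134456 / 76071059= 0.00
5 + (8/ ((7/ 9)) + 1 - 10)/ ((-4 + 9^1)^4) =21884/ 4375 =5.00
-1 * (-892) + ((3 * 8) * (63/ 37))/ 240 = 330103/ 370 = 892.17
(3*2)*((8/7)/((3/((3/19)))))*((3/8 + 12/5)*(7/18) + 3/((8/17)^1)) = 1789/665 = 2.69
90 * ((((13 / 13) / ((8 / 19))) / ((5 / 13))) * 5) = 11115 / 4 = 2778.75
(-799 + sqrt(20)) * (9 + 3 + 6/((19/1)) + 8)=-308414/19 + 772 * sqrt(5)/19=-16141.46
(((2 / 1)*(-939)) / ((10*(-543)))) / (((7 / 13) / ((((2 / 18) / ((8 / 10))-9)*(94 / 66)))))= -5546047 / 684180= -8.11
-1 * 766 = -766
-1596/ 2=-798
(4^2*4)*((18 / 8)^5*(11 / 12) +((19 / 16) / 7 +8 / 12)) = 4618709 / 1344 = 3436.54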